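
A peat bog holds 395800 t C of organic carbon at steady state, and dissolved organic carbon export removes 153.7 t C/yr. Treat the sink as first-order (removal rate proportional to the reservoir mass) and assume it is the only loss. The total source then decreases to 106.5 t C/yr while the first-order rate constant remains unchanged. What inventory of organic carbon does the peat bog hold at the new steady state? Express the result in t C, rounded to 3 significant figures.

274000 t C

Rate constant k = F/M = 153.7 / 395800 = 0.0003883 yr⁻¹.
At the new steady state, source = k·M_new ⇒ M_new = 106.5 / 0.0003883 = 274300 t C.
(Equivalently M_new = M × F_new/F_old = 395800 × 106.5/153.7.)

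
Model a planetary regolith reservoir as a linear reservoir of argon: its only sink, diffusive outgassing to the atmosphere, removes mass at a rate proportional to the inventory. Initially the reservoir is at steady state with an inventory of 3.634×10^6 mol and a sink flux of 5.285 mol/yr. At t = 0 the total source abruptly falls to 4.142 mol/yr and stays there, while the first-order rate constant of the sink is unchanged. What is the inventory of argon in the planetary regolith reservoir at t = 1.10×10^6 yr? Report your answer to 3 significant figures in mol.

3.01×10^6 mol

Residence time τ = M₀/F₀ = 687600 yr. The eventual steady state is M_∞ = M₀·(F₁/F₀) = 3.634×10^6 × 4.142/5.285 = 2.8481×10^6 mol.
The anomaly ΔM(t) = M(t) − M_∞ decays as ΔM₀·e^(−t/τ) with ΔM₀ = 3.634×10^6 − 2.8481×10^6 = 785900 mol.
At t = 1.10×10^6 yr, e^(−t/τ) = e^(−1.600) = 0.2019, so ΔM = 158700 mol and M = 2.8481×10^6 + 158700 = 3.0068×10^6 mol.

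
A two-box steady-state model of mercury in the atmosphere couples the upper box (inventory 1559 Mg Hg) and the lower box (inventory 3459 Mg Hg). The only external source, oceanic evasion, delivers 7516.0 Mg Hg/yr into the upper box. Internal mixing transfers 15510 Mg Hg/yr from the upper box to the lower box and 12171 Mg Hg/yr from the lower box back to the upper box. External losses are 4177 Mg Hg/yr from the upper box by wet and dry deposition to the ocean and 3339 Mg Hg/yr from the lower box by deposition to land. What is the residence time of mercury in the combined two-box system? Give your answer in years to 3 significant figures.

0.668 yr

Treat the two boxes together as one reservoir: the mixing fluxes between them are internal recycling, so τ = ΣM / Σ(external losses).
M_total = 1559 + 3459 = 5018.0 Mg Hg.
ΣF_external_out = 4177 + 3339 = 7516.0 Mg Hg/yr.
τ = M_total / ΣF_ext = 5018.0 / 7516.0 = 0.6676 yr.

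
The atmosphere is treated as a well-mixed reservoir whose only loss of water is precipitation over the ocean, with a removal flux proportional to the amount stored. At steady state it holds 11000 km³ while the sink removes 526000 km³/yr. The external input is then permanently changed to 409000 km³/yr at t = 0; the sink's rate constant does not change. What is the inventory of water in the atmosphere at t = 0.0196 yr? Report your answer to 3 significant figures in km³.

τ = M₀/F₀ = 11000/526000 = 0.02091 yr; rate constant k = 1/τ.
New steady state M_∞ = F₁/k = F₁·τ = 409000 × 0.02091 = 8553.2 km³.
M(t) = M_∞ + (M₀ − M_∞)·e^(−t/τ); t/τ = 0.0196/0.02091 = 0.9372, so e^(−t/τ) = 0.3917.
M(t) = 8553.2 + 2447 × 0.3917 = 9511.7 km³.

9510 km³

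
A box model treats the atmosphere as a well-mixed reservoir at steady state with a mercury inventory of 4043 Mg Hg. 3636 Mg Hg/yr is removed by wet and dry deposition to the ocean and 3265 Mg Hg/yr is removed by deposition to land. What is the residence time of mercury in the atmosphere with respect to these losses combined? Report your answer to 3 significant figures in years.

0.586 yr

Total removal = 3636 + 3265 = 6901.0 Mg Hg/yr.
τ = M / ΣF_out = 4043 / 6901.0 = 0.5859 yr.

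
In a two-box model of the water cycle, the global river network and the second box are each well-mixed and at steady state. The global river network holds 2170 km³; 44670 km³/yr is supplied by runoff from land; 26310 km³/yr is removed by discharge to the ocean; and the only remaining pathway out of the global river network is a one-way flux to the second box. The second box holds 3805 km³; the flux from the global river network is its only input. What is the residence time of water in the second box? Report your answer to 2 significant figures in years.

Balance the global river network: ΣF_in = 44670 km³/yr.
Flux to the second box = ΣF_in − (26310) = 18360 km³/yr.
At steady state the output of the second box equals its input, 18360 km³/yr.
τ = M / F = 3805 / 18360 = 0.2072 yr.

0.21 yr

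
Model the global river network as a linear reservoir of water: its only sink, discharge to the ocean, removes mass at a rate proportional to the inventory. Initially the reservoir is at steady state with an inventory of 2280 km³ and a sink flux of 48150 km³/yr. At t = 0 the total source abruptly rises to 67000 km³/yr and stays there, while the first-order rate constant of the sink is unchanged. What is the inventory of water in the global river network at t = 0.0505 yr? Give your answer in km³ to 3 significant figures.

The sink rate constant is k = F₀/M₀ = 48150/2280 = 21.12 yr⁻¹.
Solving dM/dt = F₁ − kM with M(0) = M₀ gives M(t) = F₁/k + (M₀ − F₁/k)·e^(−kt).
F₁/k = 67000/21.12 = 3172.6 km³; kt = 21.12 × 0.0505 = 1.066, e^(−kt) = 0.3442.
M(0.0505) = 3172.6 + (2280 − 3172.6) × 0.3442 = 3172.6 − 307.2 = 2865.3 km³.

2870 km³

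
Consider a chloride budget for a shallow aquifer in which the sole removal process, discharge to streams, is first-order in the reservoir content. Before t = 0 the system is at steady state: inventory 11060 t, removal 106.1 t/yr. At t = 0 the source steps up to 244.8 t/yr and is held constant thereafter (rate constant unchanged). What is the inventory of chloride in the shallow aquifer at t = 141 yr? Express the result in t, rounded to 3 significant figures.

21800 t

Residence time τ = M₀/F₀ = 104.2 yr. The eventual steady state is M_∞ = M₀·(F₁/F₀) = 11060 × 244.8/106.1 = 25518 t.
The anomaly ΔM(t) = M(t) − M_∞ decays as ΔM₀·e^(−t/τ) with ΔM₀ = 11060 − 25518 = −14460 t.
At t = 141 yr, e^(−t/τ) = e^(−1.353) = 0.2586, so ΔM = −3738 t and M = 25518 − 3738 = 21780 t.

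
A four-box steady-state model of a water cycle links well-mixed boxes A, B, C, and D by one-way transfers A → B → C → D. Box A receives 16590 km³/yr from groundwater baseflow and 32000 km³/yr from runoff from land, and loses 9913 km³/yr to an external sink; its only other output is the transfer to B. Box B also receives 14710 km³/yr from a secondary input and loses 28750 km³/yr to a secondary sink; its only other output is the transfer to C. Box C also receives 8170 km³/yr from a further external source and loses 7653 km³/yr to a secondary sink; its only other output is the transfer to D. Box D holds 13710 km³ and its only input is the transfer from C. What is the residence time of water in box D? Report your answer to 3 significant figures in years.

0.545 yr

Box A: F(A→B) = (16590 + 32000) − 9913 = 38677 km³/yr.
Box B: F(B→C) = (38677 + 14710) − 28750 = 24637 km³/yr.
Box C: F(C→D) = (24637 + 8170) − 7653 = 25154 km³/yr.
Box D throughput = its input = 25154 km³/yr; τ = 13710 / 25154 = 0.5450 yr.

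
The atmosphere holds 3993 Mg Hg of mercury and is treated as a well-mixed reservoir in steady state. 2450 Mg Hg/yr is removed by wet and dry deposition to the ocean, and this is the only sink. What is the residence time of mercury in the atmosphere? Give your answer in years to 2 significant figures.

τ = M / F = 3993 / 2450 = 1.630 yr.

1.6 yr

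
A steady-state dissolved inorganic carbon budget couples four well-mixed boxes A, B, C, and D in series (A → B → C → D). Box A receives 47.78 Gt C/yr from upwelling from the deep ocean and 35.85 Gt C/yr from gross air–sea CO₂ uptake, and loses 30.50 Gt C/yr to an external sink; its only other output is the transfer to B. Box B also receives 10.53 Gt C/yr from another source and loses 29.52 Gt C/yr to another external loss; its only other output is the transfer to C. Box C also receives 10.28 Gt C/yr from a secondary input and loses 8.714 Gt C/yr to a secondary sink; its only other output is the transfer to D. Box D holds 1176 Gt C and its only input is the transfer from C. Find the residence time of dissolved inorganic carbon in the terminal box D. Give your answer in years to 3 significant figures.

32.9 yr

Box A: F(A→B) = (47.78 + 35.85) − 30.50 = 53.130 Gt C/yr.
Box B: F(B→C) = (53.130 + 10.53) − 29.52 = 34.140 Gt C/yr.
Box C: F(C→D) = (34.140 + 10.28) − 8.714 = 35.706 Gt C/yr.
Box D throughput = its input = 35.706 Gt C/yr; τ = 1176 / 35.706 = 32.94 yr.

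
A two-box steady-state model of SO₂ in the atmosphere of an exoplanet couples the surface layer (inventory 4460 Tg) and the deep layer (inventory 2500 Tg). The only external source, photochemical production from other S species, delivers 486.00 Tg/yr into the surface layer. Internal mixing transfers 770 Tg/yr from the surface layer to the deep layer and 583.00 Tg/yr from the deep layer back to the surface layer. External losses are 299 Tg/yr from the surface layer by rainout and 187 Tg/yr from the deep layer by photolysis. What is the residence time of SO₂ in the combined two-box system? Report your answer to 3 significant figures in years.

Residence time in the combined system uses the total inventory and the total *external* removal — internal exchanges between the two boxes cancel.
M_total = 4460 + 2500 = 6960.0 Tg.
ΣF_external_out = 299 + 187 = 486.00 Tg/yr.
τ = M_total / ΣF_ext = 6960.0 / 486.00 = 14.32 yr.

14.3 yr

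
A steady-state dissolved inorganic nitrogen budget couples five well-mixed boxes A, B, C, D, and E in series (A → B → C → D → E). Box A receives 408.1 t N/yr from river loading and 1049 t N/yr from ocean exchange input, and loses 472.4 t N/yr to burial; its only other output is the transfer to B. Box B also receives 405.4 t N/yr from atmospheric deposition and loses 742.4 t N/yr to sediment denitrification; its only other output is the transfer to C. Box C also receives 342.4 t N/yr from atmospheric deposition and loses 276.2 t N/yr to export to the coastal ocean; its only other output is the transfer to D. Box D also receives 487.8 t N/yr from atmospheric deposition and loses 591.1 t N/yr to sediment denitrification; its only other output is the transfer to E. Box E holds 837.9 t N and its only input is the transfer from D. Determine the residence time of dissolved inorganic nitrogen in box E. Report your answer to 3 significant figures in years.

1.37 yr

Box A: F(A→B) = (408.1 + 1049) − 472.4 = 984.70 t N/yr.
Box B: F(B→C) = (984.70 + 405.4) − 742.4 = 647.70 t N/yr.
Box C: F(C→D) = (647.70 + 342.4) − 276.2 = 713.90 t N/yr.
Box D: F(D→E) = (713.90 + 487.8) − 591.1 = 610.60 t N/yr.
Box E throughput = its input = 610.60 t N/yr; τ = 837.9 / 610.60 = 1.372 yr.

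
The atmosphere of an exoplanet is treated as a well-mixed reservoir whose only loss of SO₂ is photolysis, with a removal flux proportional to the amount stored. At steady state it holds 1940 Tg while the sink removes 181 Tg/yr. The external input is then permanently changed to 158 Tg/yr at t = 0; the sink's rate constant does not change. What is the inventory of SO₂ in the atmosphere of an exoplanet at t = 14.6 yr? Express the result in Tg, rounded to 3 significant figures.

1760 Tg

Residence time τ = M₀/F₀ = 10.72 yr. The eventual steady state is M_∞ = M₀·(F₁/F₀) = 1940 × 158/181 = 1693.5 Tg.
The anomaly ΔM(t) = M(t) − M_∞ decays as ΔM₀·e^(−t/τ) with ΔM₀ = 1940 − 1693.5 = 246.5 Tg.
At t = 14.6 yr, e^(−t/τ) = e^(−1.362) = 0.2561, so ΔM = 63.14 Tg and M = 1693.5 + 63.14 = 1756.6 Tg.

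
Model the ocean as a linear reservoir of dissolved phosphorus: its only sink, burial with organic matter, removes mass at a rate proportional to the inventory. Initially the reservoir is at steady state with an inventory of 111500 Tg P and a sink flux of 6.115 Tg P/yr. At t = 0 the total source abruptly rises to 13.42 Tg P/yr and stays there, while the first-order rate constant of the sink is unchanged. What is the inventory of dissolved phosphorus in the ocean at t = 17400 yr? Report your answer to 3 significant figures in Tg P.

The sink rate constant is k = F₀/M₀ = 6.115/111500 = 5.484×10^-5 yr⁻¹.
Solving dM/dt = F₁ − kM with M(0) = M₀ gives M(t) = F₁/k + (M₀ − F₁/k)·e^(−kt).
F₁/k = 13.42/5.484×10^-5 = 244700 Tg P; kt = 5.484×10^-5 × 17400 = 0.9543, e^(−kt) = 0.3851.
M(17400) = 244700 + (111500 − 244700) × 0.3851 = 244700 − 51290 = 193400 Tg P.

193000 Tg P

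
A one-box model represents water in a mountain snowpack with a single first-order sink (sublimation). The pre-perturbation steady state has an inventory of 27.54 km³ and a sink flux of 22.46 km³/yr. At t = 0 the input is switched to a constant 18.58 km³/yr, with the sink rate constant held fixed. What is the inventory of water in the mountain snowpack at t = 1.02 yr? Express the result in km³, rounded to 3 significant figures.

τ = M₀/F₀ = 27.54/22.46 = 1.226 yr; rate constant k = 1/τ.
New steady state M_∞ = F₁/k = F₁·τ = 18.58 × 1.226 = 22.782 km³.
M(t) = M_∞ + (M₀ − M_∞)·e^(−t/τ); t/τ = 1.02/1.226 = 0.8319, so e^(−t/τ) = 0.4352.
M(t) = 22.782 + 4.758 × 0.4352 = 24.853 km³.

24.9 km³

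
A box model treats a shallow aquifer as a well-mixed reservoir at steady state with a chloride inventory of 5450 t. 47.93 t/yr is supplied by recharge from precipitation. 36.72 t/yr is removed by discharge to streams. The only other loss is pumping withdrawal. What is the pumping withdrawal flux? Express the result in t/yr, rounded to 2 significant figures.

At steady state ΣF_in = ΣF_out.
ΣF_in = 47.930 t/yr.
Pumping withdrawal flux = ΣF_in − (36.72) = 47.930 − 36.72 = 11.21 t/yr.

11 t/yr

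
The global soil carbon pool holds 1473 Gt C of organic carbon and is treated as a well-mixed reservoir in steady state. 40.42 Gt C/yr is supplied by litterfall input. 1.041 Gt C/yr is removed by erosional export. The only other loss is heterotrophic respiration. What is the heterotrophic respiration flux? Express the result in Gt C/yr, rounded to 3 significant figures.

At steady state ΣF_in = ΣF_out.
ΣF_in = 40.420 Gt C/yr.
Heterotrophic respiration flux = ΣF_in − (1.041) = 40.420 − 1.041 = 39.38 Gt C/yr.

39.4 Gt C/yr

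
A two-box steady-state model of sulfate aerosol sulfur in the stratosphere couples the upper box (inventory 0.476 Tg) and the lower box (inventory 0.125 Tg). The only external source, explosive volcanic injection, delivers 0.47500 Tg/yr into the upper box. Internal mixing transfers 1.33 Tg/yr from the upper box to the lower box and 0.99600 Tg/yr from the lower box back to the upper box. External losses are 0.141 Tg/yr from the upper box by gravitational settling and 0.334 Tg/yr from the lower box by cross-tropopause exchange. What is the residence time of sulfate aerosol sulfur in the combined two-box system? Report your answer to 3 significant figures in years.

Residence time in the combined system uses the total inventory and the total *external* removal — internal exchanges between the two boxes cancel.
M_total = 0.476 + 0.125 = 0.60100 Tg.
ΣF_external_out = 0.141 + 0.334 = 0.47500 Tg/yr.
τ = M_total / ΣF_ext = 0.60100 / 0.47500 = 1.265 yr.

1.27 yr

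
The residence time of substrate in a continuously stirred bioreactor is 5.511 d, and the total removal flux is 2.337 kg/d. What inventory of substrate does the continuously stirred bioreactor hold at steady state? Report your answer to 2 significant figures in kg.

13 kg

τ = M/F ⇒ M = τ × F = 5.511 × 2.337 = 12.88 kg.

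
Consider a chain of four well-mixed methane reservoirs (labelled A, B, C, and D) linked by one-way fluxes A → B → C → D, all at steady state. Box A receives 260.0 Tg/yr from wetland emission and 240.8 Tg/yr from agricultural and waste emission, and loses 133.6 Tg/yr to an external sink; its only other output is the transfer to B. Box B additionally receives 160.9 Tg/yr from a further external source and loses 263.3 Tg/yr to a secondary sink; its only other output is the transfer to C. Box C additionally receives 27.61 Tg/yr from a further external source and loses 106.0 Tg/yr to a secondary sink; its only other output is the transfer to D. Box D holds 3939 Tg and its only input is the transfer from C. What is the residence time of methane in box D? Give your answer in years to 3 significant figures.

Box A: F(A→B) = (260.0 + 240.8) − 133.6 = 367.20 Tg/yr.
Box B: F(B→C) = (367.20 + 160.9) − 263.3 = 264.80 Tg/yr.
Box C: F(C→D) = (264.80 + 27.61) − 106.0 = 186.41 Tg/yr.
Box D throughput = its input = 186.41 Tg/yr; τ = 3939 / 186.41 = 21.13 yr.

21.1 yr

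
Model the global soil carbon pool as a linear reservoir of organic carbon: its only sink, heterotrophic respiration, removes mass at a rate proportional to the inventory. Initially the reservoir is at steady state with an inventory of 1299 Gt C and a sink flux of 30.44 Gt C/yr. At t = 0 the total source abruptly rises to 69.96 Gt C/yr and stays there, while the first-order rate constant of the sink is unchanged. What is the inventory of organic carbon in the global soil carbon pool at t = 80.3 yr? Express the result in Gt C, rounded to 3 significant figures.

The sink rate constant is k = F₀/M₀ = 30.44/1299 = 0.02343 yr⁻¹.
Solving dM/dt = F₁ − kM with M(0) = M₀ gives M(t) = F₁/k + (M₀ − F₁/k)·e^(−kt).
F₁/k = 69.96/0.02343 = 2985.5 Gt C; kt = 0.02343 × 80.3 = 1.882, e^(−kt) = 0.1523.
M(80.3) = 2985.5 + (1299 − 2985.5) × 0.1523 = 2985.5 − 256.9 = 2728.6 Gt C.

2730 Gt C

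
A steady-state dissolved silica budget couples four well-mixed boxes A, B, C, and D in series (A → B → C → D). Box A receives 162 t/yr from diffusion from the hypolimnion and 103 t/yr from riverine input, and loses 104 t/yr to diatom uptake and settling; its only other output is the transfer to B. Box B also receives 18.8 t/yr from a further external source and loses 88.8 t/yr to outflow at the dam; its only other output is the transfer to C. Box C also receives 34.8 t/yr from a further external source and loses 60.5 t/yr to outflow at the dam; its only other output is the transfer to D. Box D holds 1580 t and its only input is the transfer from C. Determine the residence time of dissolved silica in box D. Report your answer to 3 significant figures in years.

Box A: F(A→B) = (162 + 103) − 104 = 161.00 t/yr.
Box B: F(B→C) = (161.00 + 18.8) − 88.8 = 91.000 t/yr.
Box C: F(C→D) = (91.000 + 34.8) − 60.5 = 65.300 t/yr.
Box D throughput = its input = 65.300 t/yr; τ = 1580 / 65.300 = 24.20 yr.

24.2 yr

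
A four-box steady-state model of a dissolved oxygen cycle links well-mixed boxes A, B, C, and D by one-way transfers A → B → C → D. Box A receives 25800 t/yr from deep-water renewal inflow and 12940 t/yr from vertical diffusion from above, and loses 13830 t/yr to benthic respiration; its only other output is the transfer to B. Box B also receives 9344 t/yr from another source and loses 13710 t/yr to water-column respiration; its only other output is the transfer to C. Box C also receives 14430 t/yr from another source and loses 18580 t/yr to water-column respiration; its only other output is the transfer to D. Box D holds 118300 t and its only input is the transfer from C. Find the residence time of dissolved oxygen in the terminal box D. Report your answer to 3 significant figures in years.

7.22 yr

Box A: F(A→B) = (25800 + 12940) − 13830 = 24910 t/yr.
Box B: F(B→C) = (24910 + 9344) − 13710 = 20544 t/yr.
Box C: F(C→D) = (20544 + 14430) − 18580 = 16394 t/yr.
Box D throughput = its input = 16394 t/yr; τ = 118300 / 16394 = 7.216 yr.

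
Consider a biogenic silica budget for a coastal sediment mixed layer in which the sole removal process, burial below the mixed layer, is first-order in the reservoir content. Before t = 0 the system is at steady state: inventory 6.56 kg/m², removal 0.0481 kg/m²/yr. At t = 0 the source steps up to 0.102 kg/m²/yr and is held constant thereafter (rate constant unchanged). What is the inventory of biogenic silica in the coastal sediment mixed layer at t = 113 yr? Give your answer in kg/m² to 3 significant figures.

The sink rate constant is k = F₀/M₀ = 0.0481/6.56 = 0.007332 yr⁻¹.
Solving dM/dt = F₁ − kM with M(0) = M₀ gives M(t) = F₁/k + (M₀ − F₁/k)·e^(−kt).
F₁/k = 0.102/0.007332 = 13.911 kg/m²; kt = 0.007332 × 113 = 0.8286, e^(−kt) = 0.4367.
M(113) = 13.911 + (6.56 − 13.911) × 0.4367 = 13.911 − 3.210 = 10.701 kg/m².

10.7 kg/m²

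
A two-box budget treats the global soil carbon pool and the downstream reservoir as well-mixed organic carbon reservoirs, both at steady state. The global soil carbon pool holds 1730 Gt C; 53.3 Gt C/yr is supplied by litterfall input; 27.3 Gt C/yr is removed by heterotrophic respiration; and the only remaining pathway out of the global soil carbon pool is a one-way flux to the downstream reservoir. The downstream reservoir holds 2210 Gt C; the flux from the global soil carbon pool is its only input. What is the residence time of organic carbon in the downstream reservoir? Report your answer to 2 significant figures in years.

Balance the global soil carbon pool: ΣF_in = 53.300 Gt C/yr.
Flux to the downstream reservoir = ΣF_in − (27.3) = 26.000 Gt C/yr.
At steady state the output of the downstream reservoir equals its input, 26.000 Gt C/yr.
τ = M / F = 2210 / 26.000 = 85.00 yr.

85 yr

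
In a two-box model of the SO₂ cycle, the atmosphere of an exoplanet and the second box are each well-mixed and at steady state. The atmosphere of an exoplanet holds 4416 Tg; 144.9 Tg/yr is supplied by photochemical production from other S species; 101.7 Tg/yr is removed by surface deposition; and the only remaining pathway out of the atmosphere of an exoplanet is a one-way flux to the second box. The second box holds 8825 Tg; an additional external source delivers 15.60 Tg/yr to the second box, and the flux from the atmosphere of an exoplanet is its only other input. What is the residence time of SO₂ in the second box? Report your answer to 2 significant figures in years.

Balance the atmosphere of an exoplanet: ΣF_in = 144.90 Tg/yr.
Flux to the second box = ΣF_in − (101.7) = 43.200 Tg/yr.
Total input to the second box = 43.200 + 15.60 = 58.800 Tg/yr; at steady state this equals its total output.
τ = M / F = 8825 / 58.800 = 150.1 yr.

150 yr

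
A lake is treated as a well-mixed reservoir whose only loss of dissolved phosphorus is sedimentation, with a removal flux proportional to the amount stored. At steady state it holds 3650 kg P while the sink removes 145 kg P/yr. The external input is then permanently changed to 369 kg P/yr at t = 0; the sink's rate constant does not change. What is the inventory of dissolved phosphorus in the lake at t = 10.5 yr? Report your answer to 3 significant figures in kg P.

5570 kg P

The sink rate constant is k = F₀/M₀ = 145/3650 = 0.03973 yr⁻¹.
Solving dM/dt = F₁ − kM with M(0) = M₀ gives M(t) = F₁/k + (M₀ − F₁/k)·e^(−kt).
F₁/k = 369/0.03973 = 9288.6 kg P; kt = 0.03973 × 10.5 = 0.4171, e^(−kt) = 0.6589.
M(10.5) = 9288.6 + (3650 − 9288.6) × 0.6589 = 9288.6 − 3716 = 5573.1 kg P.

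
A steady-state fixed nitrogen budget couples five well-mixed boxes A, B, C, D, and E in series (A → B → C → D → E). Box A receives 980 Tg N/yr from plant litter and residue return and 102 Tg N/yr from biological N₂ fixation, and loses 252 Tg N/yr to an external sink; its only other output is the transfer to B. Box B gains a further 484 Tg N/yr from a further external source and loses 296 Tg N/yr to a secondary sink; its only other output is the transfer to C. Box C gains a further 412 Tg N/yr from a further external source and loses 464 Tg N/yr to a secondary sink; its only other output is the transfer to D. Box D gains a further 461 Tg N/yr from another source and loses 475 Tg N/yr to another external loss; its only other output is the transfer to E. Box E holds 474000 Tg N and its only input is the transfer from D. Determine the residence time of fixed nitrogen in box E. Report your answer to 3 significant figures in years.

498 yr

Box A: F(A→B) = (980 + 102) − 252 = 830.00 Tg N/yr.
Box B: F(B→C) = (830.00 + 484) − 296 = 1018.0 Tg N/yr.
Box C: F(C→D) = (1018.0 + 412) − 464 = 966.00 Tg N/yr.
Box D: F(D→E) = (966.00 + 461) − 475 = 952.00 Tg N/yr.
Box E throughput = its input = 952.00 Tg N/yr; τ = 474000 / 952.00 = 497.9 yr.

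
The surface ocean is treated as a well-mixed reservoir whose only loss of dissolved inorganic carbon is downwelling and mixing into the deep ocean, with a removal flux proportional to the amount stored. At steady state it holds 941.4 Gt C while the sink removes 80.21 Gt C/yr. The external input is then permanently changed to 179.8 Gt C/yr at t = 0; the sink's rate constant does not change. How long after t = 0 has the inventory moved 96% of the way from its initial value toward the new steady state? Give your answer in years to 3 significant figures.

37.8 yr

τ = M₀/F₀ = 941.4/80.21 = 11.74 yr.
The remaining gap fraction is e^(−t/τ); 96% covered ⇒ e^(−t/τ) = 0.0400.
t = −τ ln(0.0400) = 11.74 × 3.219 = 37.78 yr.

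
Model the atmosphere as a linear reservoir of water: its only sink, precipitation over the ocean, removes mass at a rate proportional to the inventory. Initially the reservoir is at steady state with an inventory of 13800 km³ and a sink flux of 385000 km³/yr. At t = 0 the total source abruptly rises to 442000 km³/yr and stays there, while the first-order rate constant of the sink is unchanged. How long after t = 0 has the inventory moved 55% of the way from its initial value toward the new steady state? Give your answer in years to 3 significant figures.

τ = M₀/F₀ = 13800/385000 = 0.03584 yr.
The remaining gap fraction is e^(−t/τ); 55% covered ⇒ e^(−t/τ) = 0.450.
t = −τ ln(0.450) = 0.03584 × 0.7985 = 0.02862 yr.

0.0286 yr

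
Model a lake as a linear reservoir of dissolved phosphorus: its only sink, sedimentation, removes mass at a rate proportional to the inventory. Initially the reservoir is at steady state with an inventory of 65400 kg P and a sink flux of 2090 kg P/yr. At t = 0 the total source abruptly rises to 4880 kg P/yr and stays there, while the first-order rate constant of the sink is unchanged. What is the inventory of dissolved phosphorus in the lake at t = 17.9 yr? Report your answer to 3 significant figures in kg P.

Residence time τ = M₀/F₀ = 31.29 yr. The eventual steady state is M_∞ = M₀·(F₁/F₀) = 65400 × 4880/2090 = 152700 kg P.
The anomaly ΔM(t) = M(t) − M_∞ decays as ΔM₀·e^(−t/τ) with ΔM₀ = 65400 − 152700 = −87300 kg P.
At t = 17.9 yr, e^(−t/τ) = e^(−0.5720) = 0.5644, so ΔM = −49270 kg P and M = 152700 − 49270 = 103430 kg P.

103000 kg P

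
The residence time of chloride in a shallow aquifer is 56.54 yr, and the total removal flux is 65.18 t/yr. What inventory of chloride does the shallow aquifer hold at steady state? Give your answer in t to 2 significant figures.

τ = M/F ⇒ M = τ × F = 56.54 × 65.18 = 3685 t.

3700 t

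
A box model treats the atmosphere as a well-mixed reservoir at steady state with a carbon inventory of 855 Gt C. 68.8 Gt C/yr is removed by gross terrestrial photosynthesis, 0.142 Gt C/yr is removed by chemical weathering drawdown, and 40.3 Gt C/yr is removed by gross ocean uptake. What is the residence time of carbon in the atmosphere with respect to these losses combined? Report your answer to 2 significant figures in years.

Total removal = 68.80 + 0.1420 + 40.30 = 109.24 Gt C/yr.
τ = M / ΣF_out = 855 / 109.24 = 7.827 yr.

7.8 yr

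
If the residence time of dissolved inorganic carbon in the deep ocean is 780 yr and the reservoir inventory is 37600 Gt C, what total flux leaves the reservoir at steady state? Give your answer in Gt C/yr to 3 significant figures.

F = M / τ = 37600 / 780 = 48.21 Gt C/yr.

48.2 Gt C/yr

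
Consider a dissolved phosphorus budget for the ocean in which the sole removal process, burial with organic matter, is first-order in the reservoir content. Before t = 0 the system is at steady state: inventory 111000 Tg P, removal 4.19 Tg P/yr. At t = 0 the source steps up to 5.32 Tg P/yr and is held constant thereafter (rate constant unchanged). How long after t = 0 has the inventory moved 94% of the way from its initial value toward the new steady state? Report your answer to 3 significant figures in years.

τ = M₀/F₀ = 111000/4.19 = 26490 yr.
The remaining gap fraction is e^(−t/τ); 94% covered ⇒ e^(−t/τ) = 0.0600.
t = −τ ln(0.0600) = 26490 × 2.813 = 74530 yr.

74500 yr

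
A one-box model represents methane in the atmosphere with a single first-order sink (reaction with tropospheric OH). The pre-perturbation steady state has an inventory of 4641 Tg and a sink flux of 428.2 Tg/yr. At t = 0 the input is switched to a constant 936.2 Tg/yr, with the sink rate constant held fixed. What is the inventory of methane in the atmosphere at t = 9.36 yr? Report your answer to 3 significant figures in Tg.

7830 Tg

The sink rate constant is k = F₀/M₀ = 428.2/4641 = 0.09226 yr⁻¹.
Solving dM/dt = F₁ − kM with M(0) = M₀ gives M(t) = F₁/k + (M₀ − F₁/k)·e^(−kt).
F₁/k = 936.2/0.09226 = 10147 Tg; kt = 0.09226 × 9.36 = 0.8636, e^(−kt) = 0.4216.
M(9.36) = 10147 + (4641 − 10147) × 0.4216 = 10147 − 2322 = 7825.4 Tg.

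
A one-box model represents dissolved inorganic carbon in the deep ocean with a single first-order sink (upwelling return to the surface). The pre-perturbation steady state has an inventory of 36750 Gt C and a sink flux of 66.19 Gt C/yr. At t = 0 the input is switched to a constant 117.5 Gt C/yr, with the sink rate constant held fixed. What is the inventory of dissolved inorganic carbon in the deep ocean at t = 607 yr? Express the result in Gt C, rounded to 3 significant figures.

The sink rate constant is k = F₀/M₀ = 66.19/36750 = 0.001801 yr⁻¹.
Solving dM/dt = F₁ − kM with M(0) = M₀ gives M(t) = F₁/k + (M₀ − F₁/k)·e^(−kt).
F₁/k = 117.5/0.001801 = 65238 Gt C; kt = 0.001801 × 607 = 1.093, e^(−kt) = 0.3351.
M(607) = 65238 + (36750 − 65238) × 0.3351 = 65238 − 9547 = 55691 Gt C.

55700 Gt C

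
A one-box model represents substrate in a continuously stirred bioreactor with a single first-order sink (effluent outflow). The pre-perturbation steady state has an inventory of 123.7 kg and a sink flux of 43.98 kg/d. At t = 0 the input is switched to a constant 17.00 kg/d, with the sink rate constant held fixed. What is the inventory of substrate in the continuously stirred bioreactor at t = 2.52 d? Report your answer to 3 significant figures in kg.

78.8 kg

τ = M₀/F₀ = 123.7/43.98 = 2.813 d; rate constant k = 1/τ.
New steady state M_∞ = F₁/k = F₁·τ = 17.00 × 2.813 = 47.815 kg.
M(t) = M_∞ + (M₀ − M_∞)·e^(−t/τ); t/τ = 2.52/2.813 = 0.8960, so e^(−t/τ) = 0.4082.
M(t) = 47.815 + 75.89 × 0.4082 = 78.793 kg.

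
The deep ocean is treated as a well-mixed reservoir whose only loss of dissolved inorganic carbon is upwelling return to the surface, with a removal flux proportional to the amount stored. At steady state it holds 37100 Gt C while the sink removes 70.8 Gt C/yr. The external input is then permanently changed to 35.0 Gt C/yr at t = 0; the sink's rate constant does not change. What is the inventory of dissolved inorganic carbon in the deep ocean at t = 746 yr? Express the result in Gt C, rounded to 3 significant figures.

The sink rate constant is k = F₀/M₀ = 70.8/37100 = 0.001908 yr⁻¹.
Solving dM/dt = F₁ − kM with M(0) = M₀ gives M(t) = F₁/k + (M₀ − F₁/k)·e^(−kt).
F₁/k = 35.0/0.001908 = 18340 Gt C; kt = 0.001908 × 746 = 1.424, e^(−kt) = 0.2408.
M(746) = 18340 + (37100 − 18340) × 0.2408 = 18340 + 4518 = 22858 Gt C.

22900 Gt C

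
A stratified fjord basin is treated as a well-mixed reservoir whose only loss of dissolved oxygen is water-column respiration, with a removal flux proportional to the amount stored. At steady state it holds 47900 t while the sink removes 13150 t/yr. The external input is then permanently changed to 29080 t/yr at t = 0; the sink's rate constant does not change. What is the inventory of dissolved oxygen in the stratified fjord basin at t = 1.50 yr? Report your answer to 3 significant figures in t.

The sink rate constant is k = F₀/M₀ = 13150/47900 = 0.2745 yr⁻¹.
Solving dM/dt = F₁ − kM with M(0) = M₀ gives M(t) = F₁/k + (M₀ − F₁/k)·e^(−kt).
F₁/k = 29080/0.2745 = 105930 t; kt = 0.2745 × 1.50 = 0.4118, e^(−kt) = 0.6625.
M(1.50) = 105930 + (47900 − 105930) × 0.6625 = 105930 − 38440 = 67486 t.

67500 t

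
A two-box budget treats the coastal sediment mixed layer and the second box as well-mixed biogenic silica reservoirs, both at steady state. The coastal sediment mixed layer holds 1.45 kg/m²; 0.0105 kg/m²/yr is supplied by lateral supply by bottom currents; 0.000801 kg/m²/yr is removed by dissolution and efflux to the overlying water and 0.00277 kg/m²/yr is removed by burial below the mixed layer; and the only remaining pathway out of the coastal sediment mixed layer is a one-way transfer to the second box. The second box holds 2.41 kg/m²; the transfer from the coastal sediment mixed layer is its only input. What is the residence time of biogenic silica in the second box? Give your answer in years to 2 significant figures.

350 yr

Balance the coastal sediment mixed layer: ΣF_in = 0.010500 kg/m²/yr.
Transfer to the second box = ΣF_in − (0.000801 + 0.00277) = 0.0069290 kg/m²/yr.
At steady state the output of the second box equals its input, 0.0069290 kg/m²/yr.
τ = M / F = 2.41 / 0.0069290 = 347.8 yr.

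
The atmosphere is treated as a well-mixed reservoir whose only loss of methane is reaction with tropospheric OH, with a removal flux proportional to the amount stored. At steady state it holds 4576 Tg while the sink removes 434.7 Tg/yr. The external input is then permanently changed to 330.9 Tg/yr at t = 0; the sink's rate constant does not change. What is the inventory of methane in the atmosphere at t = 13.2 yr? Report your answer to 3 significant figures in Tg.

The sink rate constant is k = F₀/M₀ = 434.7/4576 = 0.09500 yr⁻¹.
Solving dM/dt = F₁ − kM with M(0) = M₀ gives M(t) = F₁/k + (M₀ − F₁/k)·e^(−kt).
F₁/k = 330.9/0.09500 = 3483.3 Tg; kt = 0.09500 × 13.2 = 1.254, e^(−kt) = 0.2854.
M(13.2) = 3483.3 + (4576 − 3483.3) × 0.2854 = 3483.3 + 311.8 = 3795.1 Tg.

3800 Tg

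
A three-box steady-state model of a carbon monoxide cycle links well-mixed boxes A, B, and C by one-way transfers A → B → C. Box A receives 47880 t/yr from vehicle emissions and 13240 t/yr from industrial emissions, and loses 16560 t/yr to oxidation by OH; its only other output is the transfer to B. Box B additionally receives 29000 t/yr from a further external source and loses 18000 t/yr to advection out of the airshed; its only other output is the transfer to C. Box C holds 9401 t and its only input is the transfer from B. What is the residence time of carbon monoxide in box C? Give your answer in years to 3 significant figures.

Box A: F(A→B) = (47880 + 13240) − 16560 = 44560 t/yr.
Box B: F(B→C) = (44560 + 29000) − 18000 = 55560 t/yr.
Box C throughput = its input = 55560 t/yr; τ = 9401 / 55560 = 0.1692 yr.

0.169 yr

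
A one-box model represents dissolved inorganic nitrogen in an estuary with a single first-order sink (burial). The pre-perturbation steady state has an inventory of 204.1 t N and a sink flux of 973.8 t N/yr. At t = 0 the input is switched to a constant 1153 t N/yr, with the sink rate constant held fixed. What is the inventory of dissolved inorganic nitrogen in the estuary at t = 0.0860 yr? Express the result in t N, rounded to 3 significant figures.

τ = M₀/F₀ = 204.1/973.8 = 0.2096 yr; rate constant k = 1/τ.
New steady state M_∞ = F₁/k = F₁·τ = 1153 × 0.2096 = 241.66 t N.
M(t) = M_∞ + (M₀ − M_∞)·e^(−t/τ); t/τ = 0.0860/0.2096 = 0.4103, so e^(−t/τ) = 0.6634.
M(t) = 241.66 − 37.56 × 0.6634 = 216.74 t N.

217 t N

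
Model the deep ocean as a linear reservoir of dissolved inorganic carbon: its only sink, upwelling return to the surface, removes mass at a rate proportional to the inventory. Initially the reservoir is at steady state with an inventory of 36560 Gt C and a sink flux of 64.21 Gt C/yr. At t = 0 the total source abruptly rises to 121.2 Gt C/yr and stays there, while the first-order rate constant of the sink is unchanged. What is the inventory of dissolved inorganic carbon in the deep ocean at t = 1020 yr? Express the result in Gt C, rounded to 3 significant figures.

τ = M₀/F₀ = 36560/64.21 = 569.4 yr; rate constant k = 1/τ.
New steady state M_∞ = F₁/k = F₁·τ = 121.2 × 569.4 = 69009 Gt C.
M(t) = M_∞ + (M₀ − M_∞)·e^(−t/τ); t/τ = 1020/569.4 = 1.791, so e^(−t/τ) = 0.1667.
M(t) = 69009 − 32450 × 0.1667 = 63599 Gt C.

63600 Gt C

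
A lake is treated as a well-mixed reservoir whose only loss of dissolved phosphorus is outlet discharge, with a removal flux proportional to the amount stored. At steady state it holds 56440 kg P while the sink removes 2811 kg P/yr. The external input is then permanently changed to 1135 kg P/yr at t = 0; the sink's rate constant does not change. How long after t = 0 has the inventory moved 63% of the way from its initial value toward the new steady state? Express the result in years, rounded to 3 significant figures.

τ = M₀/F₀ = 56440/2811 = 20.08 yr.
The remaining gap fraction is e^(−t/τ); 63% covered ⇒ e^(−t/τ) = 0.370.
t = −τ ln(0.370) = 20.08 × 0.9943 = 19.96 yr.

20.0 yr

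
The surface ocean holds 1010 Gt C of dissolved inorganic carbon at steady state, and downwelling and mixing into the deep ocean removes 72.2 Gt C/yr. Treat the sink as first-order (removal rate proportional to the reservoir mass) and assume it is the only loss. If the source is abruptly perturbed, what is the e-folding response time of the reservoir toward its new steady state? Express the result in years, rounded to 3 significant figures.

For a linear reservoir the response time equals the residence time τ = M/F.
τ = 1010 / 72.2 = 13.99 yr.

14.0 yr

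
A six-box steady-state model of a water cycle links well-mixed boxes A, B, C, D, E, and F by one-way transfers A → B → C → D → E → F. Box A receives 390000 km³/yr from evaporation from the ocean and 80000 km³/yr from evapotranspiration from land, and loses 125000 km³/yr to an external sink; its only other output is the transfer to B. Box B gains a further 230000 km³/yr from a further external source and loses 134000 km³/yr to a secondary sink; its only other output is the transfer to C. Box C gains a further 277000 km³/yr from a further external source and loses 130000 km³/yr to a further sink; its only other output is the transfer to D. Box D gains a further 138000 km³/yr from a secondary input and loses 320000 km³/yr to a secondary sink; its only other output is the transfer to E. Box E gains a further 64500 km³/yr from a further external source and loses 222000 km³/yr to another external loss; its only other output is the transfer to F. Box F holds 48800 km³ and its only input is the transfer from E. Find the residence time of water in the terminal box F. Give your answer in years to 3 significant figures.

Box A: F(A→B) = (390000 + 80000) − 125000 = 345000 km³/yr.
Box B: F(B→C) = (345000 + 230000) − 134000 = 441000 km³/yr.
Box C: F(C→D) = (441000 + 277000) − 130000 = 588000 km³/yr.
Box D: F(D→E) = (588000 + 138000) − 320000 = 406000 km³/yr.
Box E: F(E→F) = (406000 + 64500) − 222000 = 248500 km³/yr.
Box F throughput = its input = 248500 km³/yr; τ = 48800 / 248500 = 0.1964 yr.

0.196 yr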